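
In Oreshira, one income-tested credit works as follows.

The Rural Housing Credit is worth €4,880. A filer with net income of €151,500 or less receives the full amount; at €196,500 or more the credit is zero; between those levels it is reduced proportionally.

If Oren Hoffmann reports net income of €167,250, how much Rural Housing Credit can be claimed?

€3,172

Rural Housing Credit: €167,250 is €15,750 into a €45,000 phase-out range, leaving 29,250/45,000 of the credit: €4,880 × 29,250/45,000 = €3,172.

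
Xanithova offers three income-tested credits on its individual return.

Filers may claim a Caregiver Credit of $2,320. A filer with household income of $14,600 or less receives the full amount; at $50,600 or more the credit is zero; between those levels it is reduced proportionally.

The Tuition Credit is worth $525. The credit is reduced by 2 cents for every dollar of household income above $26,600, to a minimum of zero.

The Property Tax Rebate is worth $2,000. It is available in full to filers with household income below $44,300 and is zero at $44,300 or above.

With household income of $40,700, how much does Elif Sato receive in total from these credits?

$2,881

Caregiver Credit: $40,700 is $26,100 into a $36,000 phase-out range, leaving 9,900/36,000 of the credit: $2,320 × 9,900/36,000 = $638.
Tuition Credit: 2% of the $14,100 excess over $26,600 is $282; credit = $525 − $282 = $243.
Property Tax Rebate: $40,700 is below the $44,300 cutoff, so the full $2,000 applies.
Total: $638 + $243 + $2,000 = $2,881.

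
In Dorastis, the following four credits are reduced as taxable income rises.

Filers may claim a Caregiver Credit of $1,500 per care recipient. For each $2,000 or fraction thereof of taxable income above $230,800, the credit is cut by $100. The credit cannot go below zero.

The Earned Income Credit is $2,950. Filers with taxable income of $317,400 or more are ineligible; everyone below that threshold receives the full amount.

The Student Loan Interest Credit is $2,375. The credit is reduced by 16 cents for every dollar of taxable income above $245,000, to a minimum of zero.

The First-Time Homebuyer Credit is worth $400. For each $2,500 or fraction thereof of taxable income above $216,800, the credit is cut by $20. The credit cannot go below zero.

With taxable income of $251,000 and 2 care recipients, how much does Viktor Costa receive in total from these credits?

$6,385

Caregiver Credit: base = 2 × $1,500 = $3,000. income exceeds $230,800 by $20,200, which is 11 full-or-partial $2,000 increments; reduction = 11 × $100 = $1,100, leaving $1,900.
Earned Income Credit: $251,000 is below the $317,400 cutoff, so the full $2,950 applies.
Student Loan Interest Credit: 16% of the $6,000 excess over $245,000 is $960; credit = $2,375 − $960 = $1,415.
First-Time Homebuyer Credit: income exceeds $216,800 by $34,200, which is 14 full-or-partial $2,500 increments; reduction = 14 × $20 = $280, leaving $120.
Total: $1,900 + $2,950 + $1,415 + $120 = $6,385.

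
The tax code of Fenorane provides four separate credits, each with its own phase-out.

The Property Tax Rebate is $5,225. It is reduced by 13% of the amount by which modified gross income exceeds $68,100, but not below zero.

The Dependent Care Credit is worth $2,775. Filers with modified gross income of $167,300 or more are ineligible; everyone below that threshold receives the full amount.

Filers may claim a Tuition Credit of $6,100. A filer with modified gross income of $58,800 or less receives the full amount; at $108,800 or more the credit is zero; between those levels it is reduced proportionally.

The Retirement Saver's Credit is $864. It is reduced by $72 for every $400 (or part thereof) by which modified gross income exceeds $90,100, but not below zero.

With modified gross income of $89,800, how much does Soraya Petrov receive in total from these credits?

$8,361

Property Tax Rebate: 13% of the $21,700 excess over $68,100 is $2,821; credit = $5,225 − $2,821 = $2,404.
Dependent Care Credit: $89,800 is below the $167,300 cutoff, so the full $2,775 applies.
Tuition Credit: $89,800 is $31,000 into a $50,000 phase-out range, leaving 19,000/50,000 of the credit: $6,100 × 19,000/50,000 = $2,318.
Retirement Saver's Credit: $89,800 is at or below the $90,100 threshold, so the full $864 applies.
Total: $2,404 + $2,775 + $2,318 + $864 = $8,361.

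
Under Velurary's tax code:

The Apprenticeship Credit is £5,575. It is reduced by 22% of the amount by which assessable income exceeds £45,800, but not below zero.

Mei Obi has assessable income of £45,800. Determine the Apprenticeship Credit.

Apprenticeship Credit: £45,800 is at or below the £45,800 threshold, so the full £5,575 applies.

£5,575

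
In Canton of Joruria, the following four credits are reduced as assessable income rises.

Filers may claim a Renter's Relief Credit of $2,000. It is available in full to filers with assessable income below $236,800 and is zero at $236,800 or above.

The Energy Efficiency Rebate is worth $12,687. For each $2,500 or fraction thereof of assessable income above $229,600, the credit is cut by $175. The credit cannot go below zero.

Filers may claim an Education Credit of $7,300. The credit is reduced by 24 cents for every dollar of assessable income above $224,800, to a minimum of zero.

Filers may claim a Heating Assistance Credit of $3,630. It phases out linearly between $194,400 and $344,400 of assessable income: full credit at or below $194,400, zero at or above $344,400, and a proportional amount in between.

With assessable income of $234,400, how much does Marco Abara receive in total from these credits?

Renter's Relief Credit: $234,400 is below the $236,800 cutoff, so the full $2,000 applies.
Energy Efficiency Rebate: income exceeds $229,600 by $4,800, which is 2 full-or-partial $2,500 increments; reduction = 2 × $175 = $350, leaving $12,337.
Education Credit: 24% of the $9,600 excess over $224,800 is $2,304; credit = $7,300 − $2,304 = $4,996.
Heating Assistance Credit: $234,400 is $40,000 into a $150,000 phase-out range, leaving 110,000/150,000 of the credit: $3,630 × 110,000/150,000 = $2,662.
Total: $2,000 + $12,337 + $4,996 + $2,662 = $21,995.

$21,995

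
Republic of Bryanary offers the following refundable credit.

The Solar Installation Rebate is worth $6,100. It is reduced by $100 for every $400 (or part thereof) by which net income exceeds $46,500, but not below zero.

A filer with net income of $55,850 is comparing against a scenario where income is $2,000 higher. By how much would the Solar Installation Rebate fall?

At $55,850 — income exceeds $46,500 by $9,350, which is 24 full-or-partial $400 increments; reduction = 24 × $100 = $2,400, leaving $3,700.
At $57,850 — income exceeds $46,500 by $11,350, which is 29 full-or-partial $400 increments; reduction = 29 × $100 = $2,900, leaving $3,200.
Lost: $3,700 − $3,200 = $500.

$500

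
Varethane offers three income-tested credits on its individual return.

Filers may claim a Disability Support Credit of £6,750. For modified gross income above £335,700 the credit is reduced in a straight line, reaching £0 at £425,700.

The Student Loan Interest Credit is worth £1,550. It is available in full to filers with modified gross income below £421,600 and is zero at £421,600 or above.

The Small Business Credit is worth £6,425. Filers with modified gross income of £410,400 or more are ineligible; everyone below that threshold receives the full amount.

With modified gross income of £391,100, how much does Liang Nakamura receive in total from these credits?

Disability Support Credit: £391,100 is £55,400 into a £90,000 phase-out range, leaving 34,600/90,000 of the credit: £6,750 × 34,600/90,000 = £2,595.
Student Loan Interest Credit: £391,100 is below the £421,600 cutoff, so the full £1,550 applies.
Small Business Credit: £391,100 is below the £410,400 cutoff, so the full £6,425 applies.
Total: £2,595 + £1,550 + £6,425 = £10,570.

£10,570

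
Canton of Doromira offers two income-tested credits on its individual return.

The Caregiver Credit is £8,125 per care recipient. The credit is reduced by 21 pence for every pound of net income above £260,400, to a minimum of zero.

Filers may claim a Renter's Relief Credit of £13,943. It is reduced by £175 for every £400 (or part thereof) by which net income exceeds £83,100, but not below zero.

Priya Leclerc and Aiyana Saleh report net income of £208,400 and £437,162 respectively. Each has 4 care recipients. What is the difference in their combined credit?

£32,500

Priya (£208,400): Caregiver Credit: base = 4 × £8,125 = £32,500. £208,400 is at or below the £260,400 threshold, so the full £32,500 applies. Renter's Relief Credit: income exceeds £83,100 by £125,300 → 314 increments × £175 = £54,950 ≥ base, so the credit is £0. total £32,500 + £0 = £32,500
Aiyana (£437,162): Caregiver Credit: base = 4 × £8,125 = £32,500. 21% of the £176,762 excess over £260,400 is £37,120.02 ≥ base, so the credit is £0. Renter's Relief Credit: income exceeds £83,100 by £354,062 → 886 increments × £175 = £155,050 ≥ base, so the credit is £0. total £0 + £0 = £0
Difference: |£32,500 − £0| = £32,500.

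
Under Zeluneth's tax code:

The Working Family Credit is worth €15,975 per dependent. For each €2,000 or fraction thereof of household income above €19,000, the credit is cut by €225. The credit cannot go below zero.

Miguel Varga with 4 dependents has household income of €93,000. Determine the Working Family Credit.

€55,575

Working Family Credit: base = 4 × €15,975 = €63,900. income exceeds €19,000 by €74,000, which is 37 full-or-partial €2,000 increments; reduction = 37 × €225 = €8,325, leaving €55,575.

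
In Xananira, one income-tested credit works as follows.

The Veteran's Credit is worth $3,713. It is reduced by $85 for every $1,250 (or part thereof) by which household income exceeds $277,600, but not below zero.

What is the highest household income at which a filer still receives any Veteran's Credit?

$331,350

After 43 increments the reduction is 43 × $85 = $3,655, leaving $58; one more increment wipes it out. Increment 43 ends at excess 43 × $1,250 = $53,750, so the highest qualifying income is $277,600 + $53,750 = $331,350.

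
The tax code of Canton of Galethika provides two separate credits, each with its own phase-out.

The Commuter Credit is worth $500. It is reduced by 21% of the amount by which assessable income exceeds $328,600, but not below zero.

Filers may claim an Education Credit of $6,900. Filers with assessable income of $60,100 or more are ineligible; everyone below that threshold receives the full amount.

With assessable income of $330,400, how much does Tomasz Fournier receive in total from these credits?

$122

Commuter Credit: 21% of the $1,800 excess over $328,600 is $378; credit = $500 − $378 = $122.
Education Credit: $330,400 meets or exceeds the $60,100 cutoff, so the credit is $0.
Total: $122 + $0 = $122.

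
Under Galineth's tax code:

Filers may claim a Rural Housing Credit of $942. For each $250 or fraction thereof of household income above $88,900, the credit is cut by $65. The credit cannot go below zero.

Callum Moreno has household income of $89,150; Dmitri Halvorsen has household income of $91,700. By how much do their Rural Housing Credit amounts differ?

Callum ($89,150): Rural Housing Credit: income exceeds $88,900 by $250, which is 1 full-or-partial $250 increment; reduction = 1 × $65 = $65, leaving $877.
Dmitri ($91,700): Rural Housing Credit: income exceeds $88,900 by $2,800, which is 12 full-or-partial $250 increments; reduction = 12 × $65 = $780, leaving $162.
Difference: |$877 − $162| = $715.

$715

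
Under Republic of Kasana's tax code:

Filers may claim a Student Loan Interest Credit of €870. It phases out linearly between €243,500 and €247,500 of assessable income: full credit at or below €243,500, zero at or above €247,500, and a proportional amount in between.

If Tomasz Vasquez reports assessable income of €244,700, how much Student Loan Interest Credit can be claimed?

Student Loan Interest Credit: €244,700 is €1,200 into a €4,000 phase-out range, leaving 2,800/4,000 of the credit: €870 × 2,800/4,000 = €609.

€609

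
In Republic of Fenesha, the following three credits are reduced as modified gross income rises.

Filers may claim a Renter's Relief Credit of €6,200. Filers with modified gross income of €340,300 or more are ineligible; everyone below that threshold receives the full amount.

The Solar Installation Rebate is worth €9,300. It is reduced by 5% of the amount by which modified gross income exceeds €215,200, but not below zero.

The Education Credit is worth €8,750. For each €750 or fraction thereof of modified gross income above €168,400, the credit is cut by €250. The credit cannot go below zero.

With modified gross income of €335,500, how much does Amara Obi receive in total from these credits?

Renter's Relief Credit: €335,500 is below the €340,300 cutoff, so the full €6,200 applies.
Solar Installation Rebate: 5% of the €120,300 excess over €215,200 is €6,015; credit = €9,300 − €6,015 = €3,285.
Education Credit: income exceeds €168,400 by €167,100 → 223 increments × €250 = €55,750 ≥ base, so the credit is €0.
Total: €6,200 + €3,285 + €0 = €9,485.

€9,485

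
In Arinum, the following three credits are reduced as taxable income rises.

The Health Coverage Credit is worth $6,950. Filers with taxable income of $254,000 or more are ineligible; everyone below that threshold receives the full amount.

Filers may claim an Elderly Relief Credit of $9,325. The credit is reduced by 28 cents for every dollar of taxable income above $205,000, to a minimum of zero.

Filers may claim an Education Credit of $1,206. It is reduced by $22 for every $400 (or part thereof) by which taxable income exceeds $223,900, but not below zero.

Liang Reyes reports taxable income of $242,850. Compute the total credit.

Health Coverage Credit: $242,850 is below the $254,000 cutoff, so the full $6,950 applies.
Elderly Relief Credit: 28% of the $37,850 excess over $205,000 is $10,598 ≥ base, so the credit is $0.
Education Credit: income exceeds $223,900 by $18,950, which is 48 full-or-partial $400 increments; reduction = 48 × $22 = $1,056, leaving $150.
Total: $6,950 + $0 + $150 = $7,100.

$7,100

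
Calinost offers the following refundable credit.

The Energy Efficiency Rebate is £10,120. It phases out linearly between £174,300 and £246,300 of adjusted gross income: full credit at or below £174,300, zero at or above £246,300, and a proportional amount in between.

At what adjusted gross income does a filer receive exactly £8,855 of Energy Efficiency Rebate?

£8,855 is 8,855/10,120 of the full £10,120, so 1,265/10,120 of the £72,000 range has been used: income = £174,300 + £72,000 × 1,265/10,120 = £183,300.

£183,300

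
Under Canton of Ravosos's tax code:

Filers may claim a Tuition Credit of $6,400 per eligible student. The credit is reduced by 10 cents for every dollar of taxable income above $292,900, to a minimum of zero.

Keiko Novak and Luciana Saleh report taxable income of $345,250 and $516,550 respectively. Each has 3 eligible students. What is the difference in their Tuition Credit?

Keiko ($345,250): Tuition Credit: base = 3 × $6,400 = $19,200. 10% of the $52,350 excess over $292,900 is $5,235; credit = $19,200 − $5,235 = $13,965.
Luciana ($516,550): Tuition Credit: base = 3 × $6,400 = $19,200. 10% of the $223,650 excess over $292,900 is $22,365 ≥ base, so the credit is $0.
Difference: |$13,965 − $0| = $13,965.

$13,965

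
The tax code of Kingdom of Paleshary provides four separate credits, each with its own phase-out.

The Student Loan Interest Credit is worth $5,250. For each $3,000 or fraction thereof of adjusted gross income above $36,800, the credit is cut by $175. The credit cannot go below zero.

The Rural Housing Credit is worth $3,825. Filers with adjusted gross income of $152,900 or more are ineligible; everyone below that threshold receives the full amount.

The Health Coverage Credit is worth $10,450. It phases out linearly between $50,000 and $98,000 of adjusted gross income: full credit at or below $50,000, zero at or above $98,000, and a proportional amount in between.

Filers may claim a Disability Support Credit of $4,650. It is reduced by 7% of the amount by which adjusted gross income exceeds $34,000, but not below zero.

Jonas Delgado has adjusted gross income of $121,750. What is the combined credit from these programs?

$4,000

Student Loan Interest Credit: income exceeds $36,800 by $84,950, which is 29 full-or-partial $3,000 increments; reduction = 29 × $175 = $5,075, leaving $175.
Rural Housing Credit: $121,750 is below the $152,900 cutoff, so the full $3,825 applies.
Health Coverage Credit: $121,750 is at or above $98,000, so the credit is $0.
Disability Support Credit: 7% of the $87,750 excess over $34,000 is $6,142.50 ≥ base, so the credit is $0.
Total: $175 + $3,825 + $0 + $0 = $4,000.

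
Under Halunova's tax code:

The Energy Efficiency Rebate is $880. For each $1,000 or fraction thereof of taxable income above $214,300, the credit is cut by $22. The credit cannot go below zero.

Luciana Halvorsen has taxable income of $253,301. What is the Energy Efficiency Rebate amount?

Energy Efficiency Rebate: income exceeds $214,300 by $39,001 → 40 increments × $22 = $880 ≥ base, so the credit is $0.

$0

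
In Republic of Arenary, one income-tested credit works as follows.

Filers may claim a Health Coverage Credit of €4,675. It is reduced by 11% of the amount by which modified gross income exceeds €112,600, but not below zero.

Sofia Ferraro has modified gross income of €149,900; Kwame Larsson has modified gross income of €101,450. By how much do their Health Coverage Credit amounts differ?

€4,103

Sofia (€149,900): Health Coverage Credit: 11% of the €37,300 excess over €112,600 is €4,103; credit = €4,675 − €4,103 = €572.
Kwame (€101,450): Health Coverage Credit: €101,450 is at or below the €112,600 threshold, so the full €4,675 applies.
Difference: |€572 − €4,675| = €4,103.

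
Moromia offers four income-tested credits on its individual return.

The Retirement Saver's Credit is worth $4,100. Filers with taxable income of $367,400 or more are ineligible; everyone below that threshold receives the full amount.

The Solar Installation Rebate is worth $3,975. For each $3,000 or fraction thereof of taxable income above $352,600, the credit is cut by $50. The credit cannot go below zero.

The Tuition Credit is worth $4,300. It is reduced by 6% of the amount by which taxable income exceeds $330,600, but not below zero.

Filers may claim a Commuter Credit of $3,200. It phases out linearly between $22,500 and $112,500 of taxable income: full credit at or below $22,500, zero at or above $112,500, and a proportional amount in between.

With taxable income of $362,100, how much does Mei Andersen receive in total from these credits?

Retirement Saver's Credit: $362,100 is below the $367,400 cutoff, so the full $4,100 applies.
Solar Installation Rebate: income exceeds $352,600 by $9,500, which is 4 full-or-partial $3,000 increments; reduction = 4 × $50 = $200, leaving $3,775.
Tuition Credit: 6% of the $31,500 excess over $330,600 is $1,890; credit = $4,300 − $1,890 = $2,410.
Commuter Credit: $362,100 is at or above $112,500, so the credit is $0.
Total: $4,100 + $3,775 + $2,410 + $0 = $10,285.

$10,285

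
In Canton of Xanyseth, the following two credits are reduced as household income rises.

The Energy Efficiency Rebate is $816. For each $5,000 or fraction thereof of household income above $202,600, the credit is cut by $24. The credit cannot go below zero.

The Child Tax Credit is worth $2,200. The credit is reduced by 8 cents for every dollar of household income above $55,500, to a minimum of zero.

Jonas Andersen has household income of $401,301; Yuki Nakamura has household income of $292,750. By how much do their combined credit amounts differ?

$360

Jonas ($401,301): Energy Efficiency Rebate: income exceeds $202,600 by $198,701 → 40 increments × $24 = $960 ≥ base, so the credit is $0. Child Tax Credit: 8% of the $345,801 excess over $55,500 is $27,664.08 ≥ base, so the credit is $0. total $0 + $0 = $0
Yuki ($292,750): Energy Efficiency Rebate: income exceeds $202,600 by $90,150, which is 19 full-or-partial $5,000 increments; reduction = 19 × $24 = $456, leaving $360. Child Tax Credit: 8% of the $237,250 excess over $55,500 is $18,980 ≥ base, so the credit is $0. total $360 + $0 = $360
Difference: |$0 − $360| = $360.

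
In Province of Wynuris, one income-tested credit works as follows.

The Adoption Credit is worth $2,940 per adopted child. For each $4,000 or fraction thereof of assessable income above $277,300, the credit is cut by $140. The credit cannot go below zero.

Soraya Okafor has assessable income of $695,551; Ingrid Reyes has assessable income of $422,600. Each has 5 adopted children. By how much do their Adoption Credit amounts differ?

Soraya ($695,551): Adoption Credit: base = 5 × $2,940 = $14,700. income exceeds $277,300 by $418,251 → 105 increments × $140 = $14,700 ≥ base, so the credit is $0.
Ingrid ($422,600): Adoption Credit: base = 5 × $2,940 = $14,700. income exceeds $277,300 by $145,300, which is 37 full-or-partial $4,000 increments; reduction = 37 × $140 = $5,180, leaving $9,520.
Difference: |$0 − $9,520| = $9,520.

$9,520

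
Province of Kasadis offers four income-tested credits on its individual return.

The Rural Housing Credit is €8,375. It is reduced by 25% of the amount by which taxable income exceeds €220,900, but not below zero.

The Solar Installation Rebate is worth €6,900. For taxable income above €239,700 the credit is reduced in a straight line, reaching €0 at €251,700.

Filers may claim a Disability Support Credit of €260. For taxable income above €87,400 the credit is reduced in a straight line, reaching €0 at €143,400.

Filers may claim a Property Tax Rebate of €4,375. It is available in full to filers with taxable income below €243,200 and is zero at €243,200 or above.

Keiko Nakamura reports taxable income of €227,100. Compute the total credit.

€18,100

Rural Housing Credit: 25% of the €6,200 excess over €220,900 is €1,550; credit = €8,375 − €1,550 = €6,825.
Solar Installation Rebate: €227,100 is at or below the €239,700 threshold, so the full €6,900 applies.
Disability Support Credit: €227,100 is at or above €143,400, so the credit is €0.
Property Tax Rebate: €227,100 is below the €243,200 cutoff, so the full €4,375 applies.
Total: €6,825 + €6,900 + €0 + €4,375 = €18,100.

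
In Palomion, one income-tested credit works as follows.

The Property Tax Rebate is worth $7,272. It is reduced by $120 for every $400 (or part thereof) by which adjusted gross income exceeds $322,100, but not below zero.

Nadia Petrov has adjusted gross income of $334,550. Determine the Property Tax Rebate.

$3,432

Property Tax Rebate: income exceeds $322,100 by $12,450, which is 32 full-or-partial $400 increments; reduction = 32 × $120 = $3,840, leaving $3,432.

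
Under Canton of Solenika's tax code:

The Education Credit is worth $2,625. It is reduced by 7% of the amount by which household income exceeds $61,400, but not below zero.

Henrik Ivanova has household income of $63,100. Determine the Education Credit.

Education Credit: 7% of the $1,700 excess over $61,400 is $119; credit = $2,625 − $119 = $2,506.

$2,506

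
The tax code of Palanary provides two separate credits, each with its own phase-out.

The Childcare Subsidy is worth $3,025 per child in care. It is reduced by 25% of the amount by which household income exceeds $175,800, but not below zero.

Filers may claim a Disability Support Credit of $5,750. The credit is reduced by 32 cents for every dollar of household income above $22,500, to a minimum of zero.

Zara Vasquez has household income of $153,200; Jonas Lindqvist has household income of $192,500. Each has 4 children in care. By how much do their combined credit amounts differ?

Zara ($153,200): Childcare Subsidy: base = 4 × $3,025 = $12,100. $153,200 is at or below the $175,800 threshold, so the full $12,100 applies. Disability Support Credit: 32% of the $130,700 excess over $22,500 is $41,824 ≥ base, so the credit is $0. total $12,100 + $0 = $12,100
Jonas ($192,500): Childcare Subsidy: base = 4 × $3,025 = $12,100. 25% of the $16,700 excess over $175,800 is $4,175; credit = $12,100 − $4,175 = $7,925. Disability Support Credit: 32% of the $170,000 excess over $22,500 is $54,400 ≥ base, so the credit is $0. total $7,925 + $0 = $7,925
Difference: |$12,100 − $7,925| = $4,175.

$4,175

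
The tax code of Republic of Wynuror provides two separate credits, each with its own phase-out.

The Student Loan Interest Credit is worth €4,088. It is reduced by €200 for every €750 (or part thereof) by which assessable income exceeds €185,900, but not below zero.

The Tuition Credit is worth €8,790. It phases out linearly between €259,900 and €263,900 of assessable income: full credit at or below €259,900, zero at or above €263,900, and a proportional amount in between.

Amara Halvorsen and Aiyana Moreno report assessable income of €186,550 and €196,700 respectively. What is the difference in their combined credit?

€2,800

Amara (€186,550): Student Loan Interest Credit: income exceeds €185,900 by €650, which is 1 full-or-partial €750 increment; reduction = 1 × €200 = €200, leaving €3,888. Tuition Credit: €186,550 is at or below the €259,900 threshold, so the full €8,790 applies. total €3,888 + €8,790 = €12,678
Aiyana (€196,700): Student Loan Interest Credit: income exceeds €185,900 by €10,800, which is 15 full-or-partial €750 increments; reduction = 15 × €200 = €3,000, leaving €1,088. Tuition Credit: €196,700 is at or below the €259,900 threshold, so the full €8,790 applies. total €1,088 + €8,790 = €9,878
Difference: |€12,678 − €9,878| = €2,800.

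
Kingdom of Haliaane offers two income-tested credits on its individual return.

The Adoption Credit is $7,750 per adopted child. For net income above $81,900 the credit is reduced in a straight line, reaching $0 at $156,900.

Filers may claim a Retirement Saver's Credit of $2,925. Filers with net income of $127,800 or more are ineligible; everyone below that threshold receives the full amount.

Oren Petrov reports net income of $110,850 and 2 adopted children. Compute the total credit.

Adoption Credit: base = 2 × $7,750 = $15,500. $110,850 is $28,950 into a $75,000 phase-out range, leaving 46,050/75,000 of the credit: $15,500 × 46,050/75,000 = $9,517.
Retirement Saver's Credit: $110,850 is below the $127,800 cutoff, so the full $2,925 applies.
Total: $9,517 + $2,925 = $12,442.

$12,442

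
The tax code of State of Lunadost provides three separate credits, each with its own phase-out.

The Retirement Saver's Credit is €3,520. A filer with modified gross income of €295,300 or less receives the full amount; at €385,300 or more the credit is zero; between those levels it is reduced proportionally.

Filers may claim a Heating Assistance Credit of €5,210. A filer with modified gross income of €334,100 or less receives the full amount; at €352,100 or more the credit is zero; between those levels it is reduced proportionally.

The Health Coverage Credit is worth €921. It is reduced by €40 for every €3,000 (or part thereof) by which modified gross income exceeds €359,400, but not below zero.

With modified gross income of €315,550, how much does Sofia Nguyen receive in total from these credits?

Retirement Saver's Credit: €315,550 is €20,250 into a €90,000 phase-out range, leaving 69,750/90,000 of the credit: €3,520 × 69,750/90,000 = €2,728.
Heating Assistance Credit: €315,550 is at or below the €334,100 threshold, so the full €5,210 applies.
Health Coverage Credit: €315,550 is at or below the €359,400 threshold, so the full €921 applies.
Total: €2,728 + €5,210 + €921 = €8,859.

€8,859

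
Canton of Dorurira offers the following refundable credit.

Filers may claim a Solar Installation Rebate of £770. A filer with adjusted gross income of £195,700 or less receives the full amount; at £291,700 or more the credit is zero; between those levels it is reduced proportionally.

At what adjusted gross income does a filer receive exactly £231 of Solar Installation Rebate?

£231 is 231/770 of the full £770, so 539/770 of the £96,000 range has been used: income = £195,700 + £96,000 × 539/770 = £262,900.

£262,900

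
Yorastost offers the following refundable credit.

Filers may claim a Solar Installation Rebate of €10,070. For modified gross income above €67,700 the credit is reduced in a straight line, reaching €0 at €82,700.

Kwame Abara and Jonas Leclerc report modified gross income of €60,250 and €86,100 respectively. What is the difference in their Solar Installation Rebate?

€10,070

Kwame (€60,250): Solar Installation Rebate: €60,250 is at or below the €67,700 threshold, so the full €10,070 applies.
Jonas (€86,100): Solar Installation Rebate: €86,100 is at or above €82,700, so the credit is €0.
Difference: |€10,070 − €0| = €10,070.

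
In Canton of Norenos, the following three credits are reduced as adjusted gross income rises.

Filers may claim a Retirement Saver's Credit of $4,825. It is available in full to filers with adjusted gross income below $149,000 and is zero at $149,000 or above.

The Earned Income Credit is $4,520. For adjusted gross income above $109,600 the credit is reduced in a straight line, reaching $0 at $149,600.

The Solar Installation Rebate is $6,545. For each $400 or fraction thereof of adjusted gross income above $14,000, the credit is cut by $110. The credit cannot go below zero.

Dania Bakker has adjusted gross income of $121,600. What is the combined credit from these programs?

Retirement Saver's Credit: $121,600 is below the $149,000 cutoff, so the full $4,825 applies.
Earned Income Credit: $121,600 is $12,000 into a $40,000 phase-out range, leaving 28,000/40,000 of the credit: $4,520 × 28,000/40,000 = $3,164.
Solar Installation Rebate: income exceeds $14,000 by $107,600 → 269 increments × $110 = $29,590 ≥ base, so the credit is $0.
Total: $4,825 + $3,164 + $0 = $7,989.

$7,989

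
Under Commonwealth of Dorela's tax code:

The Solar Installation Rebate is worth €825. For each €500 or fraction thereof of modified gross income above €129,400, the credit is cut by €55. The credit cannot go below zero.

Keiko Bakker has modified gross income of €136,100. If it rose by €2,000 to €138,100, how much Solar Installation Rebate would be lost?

At €136,100 — income exceeds €129,400 by €6,700, which is 14 full-or-partial €500 increments; reduction = 14 × €55 = €770, leaving €55.
At €138,100 — income exceeds €129,400 by €8,700 → 18 increments × €55 = €990 ≥ base, so the credit is €0.
Lost: €55 − €0 = €55.

€55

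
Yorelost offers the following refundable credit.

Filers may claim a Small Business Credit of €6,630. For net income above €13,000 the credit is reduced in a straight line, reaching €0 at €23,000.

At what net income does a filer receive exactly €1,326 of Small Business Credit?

€1,326 is 1,326/6,630 of the full €6,630, so 5,304/6,630 of the €10,000 range has been used: income = €13,000 + €10,000 × 5,304/6,630 = €21,000.

€21,000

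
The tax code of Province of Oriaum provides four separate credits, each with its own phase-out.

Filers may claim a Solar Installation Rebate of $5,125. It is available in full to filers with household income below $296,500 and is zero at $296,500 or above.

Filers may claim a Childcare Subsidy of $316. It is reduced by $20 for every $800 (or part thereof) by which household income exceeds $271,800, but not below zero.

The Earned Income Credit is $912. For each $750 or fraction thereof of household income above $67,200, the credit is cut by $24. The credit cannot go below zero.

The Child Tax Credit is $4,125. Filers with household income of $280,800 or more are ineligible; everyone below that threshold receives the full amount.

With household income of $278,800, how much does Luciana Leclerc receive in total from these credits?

Solar Installation Rebate: $278,800 is below the $296,500 cutoff, so the full $5,125 applies.
Childcare Subsidy: income exceeds $271,800 by $7,000, which is 9 full-or-partial $800 increments; reduction = 9 × $20 = $180, leaving $136.
Earned Income Credit: income exceeds $67,200 by $211,600 → 283 increments × $24 = $6,792 ≥ base, so the credit is $0.
Child Tax Credit: $278,800 is below the $280,800 cutoff, so the full $4,125 applies.
Total: $5,125 + $136 + $0 + $4,125 = $9,386.

$9,386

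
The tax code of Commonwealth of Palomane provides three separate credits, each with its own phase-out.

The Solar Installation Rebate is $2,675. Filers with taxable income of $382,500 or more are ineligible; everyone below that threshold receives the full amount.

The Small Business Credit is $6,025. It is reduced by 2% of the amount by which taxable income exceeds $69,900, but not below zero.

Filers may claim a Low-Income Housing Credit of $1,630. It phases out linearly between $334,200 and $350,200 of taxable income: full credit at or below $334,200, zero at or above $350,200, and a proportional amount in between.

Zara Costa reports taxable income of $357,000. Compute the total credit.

Solar Installation Rebate: $357,000 is below the $382,500 cutoff, so the full $2,675 applies.
Small Business Credit: 2% of the $287,100 excess over $69,900 is $5,742; credit = $6,025 − $5,742 = $283.
Low-Income Housing Credit: $357,000 is at or above $350,200, so the credit is $0.
Total: $2,675 + $283 + $0 = $2,958.

$2,958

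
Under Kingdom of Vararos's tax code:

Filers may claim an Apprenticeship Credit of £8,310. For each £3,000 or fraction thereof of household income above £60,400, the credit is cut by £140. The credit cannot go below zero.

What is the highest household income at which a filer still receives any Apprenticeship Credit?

£237,400

After 59 increments the reduction is 59 × £140 = £8,260, leaving £50; one more increment wipes it out. Increment 59 ends at excess 59 × £3,000 = £177,000, so the highest qualifying income is £60,400 + £177,000 = £237,400.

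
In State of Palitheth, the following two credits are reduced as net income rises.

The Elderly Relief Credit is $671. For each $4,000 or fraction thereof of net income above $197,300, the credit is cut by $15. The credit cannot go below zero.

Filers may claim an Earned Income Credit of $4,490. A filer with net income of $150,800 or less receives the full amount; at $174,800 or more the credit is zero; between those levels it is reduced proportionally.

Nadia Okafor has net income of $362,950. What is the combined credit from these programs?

Elderly Relief Credit: income exceeds $197,300 by $165,650, which is 42 full-or-partial $4,000 increments; reduction = 42 × $15 = $630, leaving $41.
Earned Income Credit: $362,950 is at or above $174,800, so the credit is $0.
Total: $41 + $0 = $41.

$41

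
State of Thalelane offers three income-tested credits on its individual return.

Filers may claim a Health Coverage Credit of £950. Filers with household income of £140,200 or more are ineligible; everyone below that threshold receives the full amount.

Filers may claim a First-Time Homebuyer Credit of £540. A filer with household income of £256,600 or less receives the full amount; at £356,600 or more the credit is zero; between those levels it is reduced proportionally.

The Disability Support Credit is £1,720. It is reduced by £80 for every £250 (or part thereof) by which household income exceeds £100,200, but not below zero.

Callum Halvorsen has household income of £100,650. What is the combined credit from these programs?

£3,050

Health Coverage Credit: £100,650 is below the £140,200 cutoff, so the full £950 applies.
First-Time Homebuyer Credit: £100,650 is at or below the £256,600 threshold, so the full £540 applies.
Disability Support Credit: income exceeds £100,200 by £450, which is 2 full-or-partial £250 increments; reduction = 2 × £80 = £160, leaving £1,560.
Total: £950 + £540 + £1,560 = £3,050.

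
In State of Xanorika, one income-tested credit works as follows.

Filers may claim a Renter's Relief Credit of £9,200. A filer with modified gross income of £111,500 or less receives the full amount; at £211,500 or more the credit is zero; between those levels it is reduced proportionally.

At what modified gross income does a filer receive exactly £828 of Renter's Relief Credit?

£828 is 828/9,200 of the full £9,200, so 8,372/9,200 of the £100,000 range has been used: income = £111,500 + £100,000 × 8,372/9,200 = £202,500.

£202,500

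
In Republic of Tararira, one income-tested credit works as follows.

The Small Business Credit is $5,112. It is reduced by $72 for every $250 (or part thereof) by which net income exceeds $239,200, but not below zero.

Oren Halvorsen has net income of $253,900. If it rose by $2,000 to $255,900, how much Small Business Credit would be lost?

$576

At $253,900 — income exceeds $239,200 by $14,700, which is 59 full-or-partial $250 increments; reduction = 59 × $72 = $4,248, leaving $864.
At $255,900 — income exceeds $239,200 by $16,700, which is 67 full-or-partial $250 increments; reduction = 67 × $72 = $4,824, leaving $288.
Lost: $864 − $288 = $576.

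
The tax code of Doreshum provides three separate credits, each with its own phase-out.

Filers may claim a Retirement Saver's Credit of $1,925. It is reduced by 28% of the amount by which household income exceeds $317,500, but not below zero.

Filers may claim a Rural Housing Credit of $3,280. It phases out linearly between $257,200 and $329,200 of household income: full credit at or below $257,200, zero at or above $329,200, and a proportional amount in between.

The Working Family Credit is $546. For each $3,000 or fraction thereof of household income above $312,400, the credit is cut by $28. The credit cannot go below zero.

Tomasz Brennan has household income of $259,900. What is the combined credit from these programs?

$5,628

Retirement Saver's Credit: $259,900 is at or below the $317,500 threshold, so the full $1,925 applies.
Rural Housing Credit: $259,900 is $2,700 into a $72,000 phase-out range, leaving 69,300/72,000 of the credit: $3,280 × 69,300/72,000 = $3,157.
Working Family Credit: $259,900 is at or below the $312,400 threshold, so the full $546 applies.
Total: $1,925 + $3,157 + $546 = $5,628.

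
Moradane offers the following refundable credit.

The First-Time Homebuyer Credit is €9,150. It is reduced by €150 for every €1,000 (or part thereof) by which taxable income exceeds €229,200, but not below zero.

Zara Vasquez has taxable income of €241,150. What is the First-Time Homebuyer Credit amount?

First-Time Homebuyer Credit: income exceeds €229,200 by €11,950, which is 12 full-or-partial €1,000 increments; reduction = 12 × €150 = €1,800, leaving €7,350.

€7,350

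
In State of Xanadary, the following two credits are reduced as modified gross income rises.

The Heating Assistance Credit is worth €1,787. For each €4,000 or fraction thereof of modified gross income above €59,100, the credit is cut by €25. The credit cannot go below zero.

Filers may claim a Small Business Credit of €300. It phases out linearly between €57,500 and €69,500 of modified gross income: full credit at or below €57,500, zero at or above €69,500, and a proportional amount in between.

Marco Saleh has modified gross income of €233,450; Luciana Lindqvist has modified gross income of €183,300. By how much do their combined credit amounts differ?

€300

Marco (€233,450): Heating Assistance Credit: income exceeds €59,100 by €174,350, which is 44 full-or-partial €4,000 increments; reduction = 44 × €25 = €1,100, leaving €687. Small Business Credit: €233,450 is at or above €69,500, so the credit is €0. total €687 + €0 = €687
Luciana (€183,300): Heating Assistance Credit: income exceeds €59,100 by €124,200, which is 32 full-or-partial €4,000 increments; reduction = 32 × €25 = €800, leaving €987. Small Business Credit: €183,300 is at or above €69,500, so the credit is €0. total €987 + €0 = €987
Difference: |€687 − €987| = €300.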